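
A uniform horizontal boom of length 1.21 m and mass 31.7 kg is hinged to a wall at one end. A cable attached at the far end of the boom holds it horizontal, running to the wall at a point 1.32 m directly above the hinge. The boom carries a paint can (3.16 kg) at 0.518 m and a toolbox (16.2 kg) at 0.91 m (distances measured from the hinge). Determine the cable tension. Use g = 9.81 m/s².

T ≈ 391 N

Choose the hinge as the axis so the unknown hinge reaction has zero arm there.
Beam weight: 31.7 × 9.81 = 311 N down at 0.605 m → arm 0.605 m, τ = 311 × 0.605 = 188.2 N·m clockwise.
Paint can: 3.16 × 9.81 = 31 N down at 0.518 m → arm 0.518 m, τ = 31 × 0.518 = 16.06 N·m clockwise.
Toolbox: 16.2 × 9.81 = 158.9 N down at 0.91 m → arm 0.91 m, τ = 158.9 × 0.91 = 144.6 N·m clockwise.
Total clockwise load moment = 348.9 N·m.
The cable tension T acts at 1.21 m; only its component perpendicular to the boom, T sinθ, produces torque. sinθ = h/√(h²+d²) = 1.32/√(1.32²+1.21²) = 0.7372.
For rotational equilibrium, T × 1.21 × 0.7372 = 348.9, so T = 348.9 / 0.892 = 391 N.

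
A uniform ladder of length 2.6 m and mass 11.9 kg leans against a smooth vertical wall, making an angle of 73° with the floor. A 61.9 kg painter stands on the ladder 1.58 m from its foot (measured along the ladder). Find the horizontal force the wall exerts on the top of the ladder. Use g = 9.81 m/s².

N_wall ≈ 131 N

About the foot of the ladder:
Ladder weight 11.9×9.81 = 116.7 N acts at 1.3 m along the ladder; its horizontal arm is 1.3·cos73° = 0.3801 m → τ = 44.36 N·m clockwise.
Painter: 61.9×9.81 = 607.2 N at 1.58 m → arm 0.4619 m → τ = 280.5 N·m clockwise.
Wall normal N acts horizontally at the top; its moment arm is the height L sinθ = 2.6·sin73° = 2.486 m, counterclockwise.
Στ = 0 ⇒ N × 2.486 = 324.9 ⇒ N = 131 N.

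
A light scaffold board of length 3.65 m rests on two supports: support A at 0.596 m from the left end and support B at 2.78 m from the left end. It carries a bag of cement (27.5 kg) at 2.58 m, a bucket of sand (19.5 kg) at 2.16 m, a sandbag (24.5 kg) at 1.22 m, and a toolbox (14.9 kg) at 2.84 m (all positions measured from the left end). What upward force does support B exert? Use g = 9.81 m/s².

R_B ≈ 601 N

Taking torques about support A:
Bag of cement: 27.5 × 9.81 = 269.8 N down at 2.58 m → arm 1.984 m, τ = 269.8 × 1.984 = 535.3 N·m clockwise.
Bucket of sand: 19.5 × 9.81 = 191.3 N down at 2.16 m → arm 1.564 m, τ = 191.3 × 1.564 = 299.2 N·m clockwise.
Sandbag: 24.5 × 9.81 = 240.3 N down at 1.22 m → arm 0.624 m, τ = 240.3 × 0.624 = 149.9 N·m clockwise.
Toolbox: 14.9 × 9.81 = 146.2 N down at 2.84 m → arm 2.244 m, τ = 146.2 × 2.244 = 328.1 N·m clockwise.
Net load moment about support A = 1312 N·m clockwise.
Reaction R at support B is upward at 2.78 m, arm 2.184 m → moment R × 2.184 counterclockwise.
Στ = 0 ⇒ R × 2.184 = 1312 ⇒ R = 601 N.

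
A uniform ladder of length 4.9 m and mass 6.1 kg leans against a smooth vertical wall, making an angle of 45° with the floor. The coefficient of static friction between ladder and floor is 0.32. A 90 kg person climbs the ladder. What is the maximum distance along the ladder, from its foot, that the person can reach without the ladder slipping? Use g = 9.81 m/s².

Sum moments about the foot of the ladder (the floor normal and friction both act there and drop out).
Ladder weight 6.1×9.81 = 59.84 N acts at 2.45 m along the ladder; its horizontal arm is 2.45·cos45° = 1.732 m → τ = 103.6 N·m clockwise.
Person weight 90×9.81 = 882.9 N at distance d → arm d·cos45° → τ = 882.9·d·0.7071 clockwise.
Wall normal N at the top has arm L sinθ = 3.465 m counterclockwise, so Στ = 0 gives N·3.465 = 103.6 + 624.3·d.
ΣFy = 0 ⇒ N_floor = 942.7 N, so the maximum friction is μ_s·N_floor = 0.32×942.7 = 301.7 N. ΣFx = 0 ⇒ N_wall = f, so at the slipping point N = 301.7 N.
Substituting: 301.7×3.465 = 103.6 + 624.3·d ⇒ d = (1045 − 103.6) / 624.3 = 1.51 m.

d ≈ 1.51 m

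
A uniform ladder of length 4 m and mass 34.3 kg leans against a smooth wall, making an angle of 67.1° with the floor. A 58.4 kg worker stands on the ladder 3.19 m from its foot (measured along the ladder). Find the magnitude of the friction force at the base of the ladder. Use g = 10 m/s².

Taking torques about the foot of the ladder:
Ladder weight 34.3×10 = 343 N acts at 2 m along the ladder; its horizontal arm is 2·cos67.1° = 0.7782 m → τ = 266.9 N·m clockwise.
Worker: 58.4×10 = 584 N at 3.19 m → arm 1.241 m → τ = 724.7 N·m clockwise.
Wall normal N acts horizontally at the top; its moment arm is the height L sinθ = 4·sin67.1° = 3.685 m, counterclockwise.
For rotational equilibrium, N × 3.685 = 991.6, so N = 269 N.
ΣFx = 0: friction at the foot balances the wall's push, so f = N_wall = 269 N.

f ≈ 269 N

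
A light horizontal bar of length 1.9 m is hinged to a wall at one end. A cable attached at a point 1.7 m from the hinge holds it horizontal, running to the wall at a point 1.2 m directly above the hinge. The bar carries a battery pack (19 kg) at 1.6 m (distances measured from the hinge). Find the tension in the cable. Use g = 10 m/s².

About the hinge:
Battery pack: 19 × 10 = 190 N down at 1.6 m → arm 1.6 m, τ = 190 × 1.6 = 304 N·m clockwise.
Total clockwise load moment = 304 N·m.
The cable tension T acts at 1.7 m; only its component perpendicular to the bar, T sinθ, produces torque. sinθ = h/√(h²+d²) = 1.2/√(1.2²+1.7²) = 0.5767.
For rotational equilibrium, T × 1.7 × 0.5767 = 304, so T = 304 / 0.9804 = 310 N.

T ≈ 310 N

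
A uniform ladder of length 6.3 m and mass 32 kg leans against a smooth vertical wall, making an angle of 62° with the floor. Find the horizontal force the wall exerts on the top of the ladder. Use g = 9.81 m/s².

Take moments about the foot of the ladder.
Ladder weight 32×9.81 = 313.9 N acts at 3.15 m along the ladder; its horizontal arm is 3.15·cos62° = 1.479 m → τ = 464.3 N·m clockwise.
Wall normal N acts horizontally at the top; its moment arm is the height L sinθ = 6.3·sin62° = 5.563 m, counterclockwise.
For rotational equilibrium, N × 5.563 = 464.3, so N = 83.5 N.

N_wall ≈ 83.5 N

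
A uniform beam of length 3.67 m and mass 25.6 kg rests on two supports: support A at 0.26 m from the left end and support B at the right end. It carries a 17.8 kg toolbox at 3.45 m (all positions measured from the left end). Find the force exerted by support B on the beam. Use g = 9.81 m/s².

Take moments about support A.
Beam weight: 25.6 × 9.81 = 251.1 N down at 1.835 m → arm 1.575 m, τ = 251.1 × 1.575 = 395.5 N·m clockwise.
Toolbox: 17.8 × 9.81 = 174.6 N down at 3.45 m → arm 3.19 m, τ = 174.6 × 3.19 = 557 N·m clockwise.
Net load moment about support A = 952.5 N·m clockwise.
Reaction R at support B is upward at 3.67 m, arm 3.41 m → moment R × 3.41 counterclockwise.
Στ = 0 ⇒ R × 3.41 = 952.5 ⇒ R = 279 N.

R_B ≈ 279 N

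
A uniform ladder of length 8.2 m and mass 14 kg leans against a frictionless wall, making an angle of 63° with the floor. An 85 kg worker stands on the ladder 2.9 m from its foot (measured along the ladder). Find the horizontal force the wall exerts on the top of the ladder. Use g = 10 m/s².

N_wall ≈ 189 N

Taking torques about the foot of the ladder:
Ladder weight 14×10 = 140 N acts at 4.1 m along the ladder; its horizontal arm is 4.1·cos63° = 1.861 m → τ = 260.5 N·m clockwise.
Worker: 85×10 = 850 N at 2.9 m → arm 1.317 m → τ = 1119 N·m clockwise.
Wall normal N acts horizontally at the top; its moment arm is the height L sinθ = 8.2·sin63° = 7.306 m, counterclockwise.
Setting net torque to zero: N × 7.306 = 1380 → N = 189 N.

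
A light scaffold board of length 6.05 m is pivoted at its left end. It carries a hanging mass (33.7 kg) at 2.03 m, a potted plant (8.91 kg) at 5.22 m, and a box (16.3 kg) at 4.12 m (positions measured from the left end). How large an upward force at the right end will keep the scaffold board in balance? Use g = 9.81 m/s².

F ≈ 295 N

Choose the left end as the axis so the unknown pivot reaction has zero arm there.
Hanging mass: 33.7 × 9.81 = 330.6 N down at 2.03 m → arm 2.03 m, τ = 330.6 × 2.03 = 671.1 N·m clockwise.
Potted plant: 8.91 × 9.81 = 87.41 N down at 5.22 m → arm 5.22 m, τ = 87.41 × 5.22 = 456.3 N·m clockwise.
Box: 16.3 × 9.81 = 159.9 N down at 4.12 m → arm 4.12 m, τ = 159.9 × 4.12 = 658.8 N·m clockwise.
Net moment of the loads = 1786 N·m clockwise.
The upward force F acts at the right end, arm 6.05 m, giving F × 6.05 counterclockwise.
Στ = 0 ⇒ F × 6.05 = 1786 ⇒ F = 1786 / 6.05 = 295 N.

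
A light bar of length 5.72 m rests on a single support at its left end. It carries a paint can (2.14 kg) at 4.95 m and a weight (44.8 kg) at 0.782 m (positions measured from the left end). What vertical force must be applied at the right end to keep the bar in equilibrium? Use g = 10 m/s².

Taking torques about the left end:
Paint can: 2.14 × 10 = 21.4 N down at 4.95 m → arm 4.95 m, τ = 21.4 × 4.95 = 105.9 N·m clockwise.
Weight: 44.8 × 10 = 448 N down at 0.782 m → arm 0.782 m, τ = 448 × 0.782 = 350.3 N·m clockwise.
Net moment of the loads = 456.2 N·m clockwise.
The upward force F acts at the right end, arm 5.72 m, giving F × 5.72 counterclockwise.
Balancing moments: F × 5.72 = 456.2, giving F = 456.2 / 5.72 = 79.8 N.

F ≈ 79.8 N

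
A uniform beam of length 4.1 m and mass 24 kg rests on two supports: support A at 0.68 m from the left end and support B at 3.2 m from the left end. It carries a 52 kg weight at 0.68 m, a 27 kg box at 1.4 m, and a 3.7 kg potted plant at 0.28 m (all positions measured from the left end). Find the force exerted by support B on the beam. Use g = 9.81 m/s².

Take moments about support A.
Beam weight: 24 × 9.81 = 235.4 N down at 2.05 m → arm 1.37 m, τ = 235.4 × 1.37 = 322.5 N·m clockwise.
Weight: acts at the support A, moment arm 0 → no torque.
Box: 27 × 9.81 = 264.9 N down at 1.4 m → arm 0.72 m, τ = 264.9 × 0.72 = 190.7 N·m clockwise.
Potted plant: 3.7 × 9.81 = 36.3 N down at 0.28 m → arm 0.4 m, τ = 36.3 × 0.4 = 14.52 N·m counterclockwise.
Net load moment about support A = 498.7 N·m clockwise.
Reaction R at support B is upward at 3.2 m, arm 2.52 m → moment R × 2.52 counterclockwise.
Balancing moments: R × 2.52 = 498.7, giving R = 198 N.

R_B ≈ 198 N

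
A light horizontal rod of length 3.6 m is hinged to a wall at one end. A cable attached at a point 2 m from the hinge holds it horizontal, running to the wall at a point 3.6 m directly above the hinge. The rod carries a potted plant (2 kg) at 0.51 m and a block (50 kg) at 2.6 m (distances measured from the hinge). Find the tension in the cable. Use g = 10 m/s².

T ≈ 749 N

Take moments about the hinge.
Potted plant: 2 × 10 = 20 N down at 0.51 m → arm 0.51 m, τ = 20 × 0.51 = 10.2 N·m clockwise.
Block: 50 × 10 = 500 N down at 2.6 m → arm 2.6 m, τ = 500 × 2.6 = 1300 N·m clockwise.
Total clockwise load moment = 1310 N·m.
The cable tension T acts at 2 m; only its component perpendicular to the rod, T sinθ, produces torque. sinθ = h/√(h²+d²) = 3.6/√(3.6²+2²) = 0.8742.
Setting net torque to zero: T × 2 × 0.8742 = 1310 → T = 1310 / 1.748 = 749 N.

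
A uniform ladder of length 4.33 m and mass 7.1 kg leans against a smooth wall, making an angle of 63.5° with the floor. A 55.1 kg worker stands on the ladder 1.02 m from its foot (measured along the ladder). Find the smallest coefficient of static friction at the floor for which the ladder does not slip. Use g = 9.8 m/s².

μ_min ≈ 0.132

Sum moments about the foot of the ladder (the floor normal and friction both act there and drop out).
Ladder weight 7.1×9.8 = 69.58 N acts at 2.165 m along the ladder; its horizontal arm is 2.165·cos63.5° = 0.966 m → τ = 67.21 N·m clockwise.
Worker: 55.1×9.8 = 540 N at 1.02 m → arm 0.4551 m → τ = 245.8 N·m clockwise.
Wall normal N acts horizontally at the top; its moment arm is the height L sinθ = 4.33·sin63.5° = 3.875 m, counterclockwise.
Setting net torque to zero: N × 3.875 = 313 → N = 80.77 N.
ΣFx = 0 ⇒ f = N_wall = 80.77 N. ΣFy = 0 ⇒ N_floor = 609.6 N.
μ_min = f / N_floor = 80.77 / 609.6 = 0.132.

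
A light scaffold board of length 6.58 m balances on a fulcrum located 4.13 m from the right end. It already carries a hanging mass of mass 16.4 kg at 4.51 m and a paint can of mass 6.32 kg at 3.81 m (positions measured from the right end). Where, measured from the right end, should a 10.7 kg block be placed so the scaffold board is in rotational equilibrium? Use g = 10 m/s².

x ≈ 3.74 m from the right end

Sum moments about the fulcrum (at 4.13 m from the right end) (the support reaction has zero arm there).
Hanging mass: 16.4 × 10 = 164 N down at 4.51 m → arm 0.38 m, τ = 164 × 0.38 = 62.32 N·m counterclockwise.
Paint can: 6.32 × 10 = 63.2 N down at 3.81 m → arm 0.32 m, τ = 63.2 × 0.32 = 20.22 N·m clockwise.
Net moment of existing loads = 42.1 N·m counterclockwise.
The block weighs 10.7 × 10 = 107 N and must supply an equal clockwise moment, so its lever arm about the fulcrum is 42.1 / 107 = 0.393 m.
That puts it at 4.13 − 0.393 = 3.74 m from the right end.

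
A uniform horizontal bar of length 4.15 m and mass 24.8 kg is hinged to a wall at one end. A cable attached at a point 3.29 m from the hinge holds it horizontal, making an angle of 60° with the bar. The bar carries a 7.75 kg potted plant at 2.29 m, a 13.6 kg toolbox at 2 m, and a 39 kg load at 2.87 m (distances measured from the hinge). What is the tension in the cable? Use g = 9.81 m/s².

Choose the hinge as the axis so the unknown hinge reaction has zero arm there.
Beam weight: 24.8 × 9.81 = 243.3 N down at 2.075 m → arm 2.075 m, τ = 243.3 × 2.075 = 504.8 N·m clockwise.
Potted plant: 7.75 × 9.81 = 76.03 N down at 2.29 m → arm 2.29 m, τ = 76.03 × 2.29 = 174.1 N·m clockwise.
Toolbox: 13.6 × 9.81 = 133.4 N down at 2 m → arm 2 m, τ = 133.4 × 2 = 266.8 N·m clockwise.
Load: 39 × 9.81 = 382.6 N down at 2.87 m → arm 2.87 m, τ = 382.6 × 2.87 = 1098 N·m clockwise.
Total clockwise load moment = 2044 N·m.
The cable tension T acts at 3.29 m; only its component perpendicular to the bar, T sinθ, produces torque. sin 60° = 0.866.
Balancing moments: T × 3.29 × 0.866 = 2044, giving T = 2044 / 2.849 = 717 N.

T ≈ 717 N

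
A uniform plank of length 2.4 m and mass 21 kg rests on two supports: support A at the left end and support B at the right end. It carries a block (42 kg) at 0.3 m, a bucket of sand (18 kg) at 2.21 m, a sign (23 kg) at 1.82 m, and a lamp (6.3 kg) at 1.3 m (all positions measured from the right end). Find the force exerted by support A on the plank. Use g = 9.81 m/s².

R_A ≈ 522 N

Take moments about support B.
Beam weight: 21 × 9.81 = 206 N down at 1.2 m → arm 1.2 m, τ = 206 × 1.2 = 247.2 N·m counterclockwise.
Block: 42 × 9.81 = 412 N down at 0.3 m → arm 0.3 m, τ = 412 × 0.3 = 123.6 N·m counterclockwise.
Bucket of sand: 18 × 9.81 = 176.6 N down at 2.21 m → arm 2.21 m, τ = 176.6 × 2.21 = 390.3 N·m counterclockwise.
Sign: 23 × 9.81 = 225.6 N down at 1.82 m → arm 1.82 m, τ = 225.6 × 1.82 = 410.6 N·m counterclockwise.
Lamp: 6.3 × 9.81 = 61.8 N down at 1.3 m → arm 1.3 m, τ = 61.8 × 1.3 = 80.34 N·m counterclockwise.
Net load moment about support B = 1252 N·m counterclockwise.
Reaction R at support A is upward at 2.4 m, arm 2.4 m → moment R × 2.4 clockwise.
Balancing moments: R × 2.4 = 1252, giving R = 522 N.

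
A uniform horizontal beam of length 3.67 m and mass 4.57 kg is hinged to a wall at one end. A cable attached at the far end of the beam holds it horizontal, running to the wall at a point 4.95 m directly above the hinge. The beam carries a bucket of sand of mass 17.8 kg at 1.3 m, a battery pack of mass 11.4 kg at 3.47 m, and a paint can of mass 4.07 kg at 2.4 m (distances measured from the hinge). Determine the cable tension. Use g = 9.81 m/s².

T ≈ 269 N

Sum moments about the hinge (the unknown hinge reaction has zero arm there).
Beam weight: 4.57 × 9.81 = 44.83 N down at 1.835 m → arm 1.835 m, τ = 44.83 × 1.835 = 82.26 N·m clockwise.
Bucket of sand: 17.8 × 9.81 = 174.6 N down at 1.3 m → arm 1.3 m, τ = 174.6 × 1.3 = 227 N·m clockwise.
Battery pack: 11.4 × 9.81 = 111.8 N down at 3.47 m → arm 3.47 m, τ = 111.8 × 3.47 = 387.9 N·m clockwise.
Paint can: 4.07 × 9.81 = 39.93 N down at 2.4 m → arm 2.4 m, τ = 39.93 × 2.4 = 95.83 N·m clockwise.
Total clockwise load moment = 793 N·m.
The cable tension T acts at 3.67 m; only its component perpendicular to the beam, T sinθ, produces torque. sinθ = h/√(h²+d²) = 4.95/√(4.95²+3.67²) = 0.8033.
Balancing moments: T × 3.67 × 0.8033 = 793, giving T = 793 / 2.948 = 269 N.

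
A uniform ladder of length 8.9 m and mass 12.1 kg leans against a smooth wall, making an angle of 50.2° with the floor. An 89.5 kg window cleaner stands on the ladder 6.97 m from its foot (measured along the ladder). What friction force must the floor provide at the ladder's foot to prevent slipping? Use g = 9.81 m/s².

f ≈ 622 N

Sum moments about the foot of the ladder (the floor normal and friction both act there and drop out).
Ladder weight 12.1×9.81 = 118.7 N acts at 4.45 m along the ladder; its horizontal arm is 4.45·cos50.2° = 2.848 m → τ = 338.1 N·m clockwise.
Window cleaner: 89.5×9.81 = 878 N at 6.97 m → arm 4.462 m → τ = 3918 N·m clockwise.
Wall normal N acts horizontally at the top; its moment arm is the height L sinθ = 8.9·sin50.2° = 6.838 m, counterclockwise.
Setting net torque to zero: N × 6.838 = 4256 → N = 622 N.
ΣFx = 0: friction at the foot balances the wall's push, so f = N_wall = 622 N.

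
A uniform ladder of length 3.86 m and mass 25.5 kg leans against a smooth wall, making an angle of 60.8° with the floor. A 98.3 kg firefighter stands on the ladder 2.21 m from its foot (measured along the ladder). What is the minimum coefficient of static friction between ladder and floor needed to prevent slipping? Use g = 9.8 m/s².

μ_min ≈ 0.312

Taking torques about the foot of the ladder:
Ladder weight 25.5×9.8 = 249.9 N acts at 1.93 m along the ladder; its horizontal arm is 1.93·cos60.8° = 0.9416 m → τ = 235.3 N·m clockwise.
Firefighter: 98.3×9.8 = 963.3 N at 2.21 m → arm 1.078 m → τ = 1038 N·m clockwise.
Wall normal N acts horizontally at the top; its moment arm is the height L sinθ = 3.86·sin60.8° = 3.369 m, counterclockwise.
For rotational equilibrium, N × 3.369 = 1273, so N = 377.9 N.
ΣFx = 0 ⇒ f = N_wall = 377.9 N. ΣFy = 0 ⇒ N_floor = 1213 N.
μ_min = f / N_floor = 377.9 / 1213 = 0.312.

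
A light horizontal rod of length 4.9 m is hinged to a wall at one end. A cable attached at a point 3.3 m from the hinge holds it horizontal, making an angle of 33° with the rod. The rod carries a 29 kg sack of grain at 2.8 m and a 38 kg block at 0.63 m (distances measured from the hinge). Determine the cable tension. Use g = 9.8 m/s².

T ≈ 573 N

Choose the hinge as the axis so the unknown hinge reaction has zero arm there.
Sack of grain: 29 × 9.8 = 284.2 N down at 2.8 m → arm 2.8 m, τ = 284.2 × 2.8 = 795.8 N·m clockwise.
Block: 38 × 9.8 = 372.4 N down at 0.63 m → arm 0.63 m, τ = 372.4 × 0.63 = 234.6 N·m clockwise.
Total clockwise load moment = 1030 N·m.
The cable tension T acts at 3.3 m; only its component perpendicular to the rod, T sinθ, produces torque. sin 33° = 0.5446.
Στ = 0 ⇒ T × 3.3 × 0.5446 = 1030 ⇒ T = 1030 / 1.797 = 573 N.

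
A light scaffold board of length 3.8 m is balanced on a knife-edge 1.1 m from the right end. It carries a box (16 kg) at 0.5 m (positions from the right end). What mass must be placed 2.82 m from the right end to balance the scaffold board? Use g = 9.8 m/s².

m ≈ 5.58 kg

About the knife-edge (at 1.1 m from the right end):
Box: 16 × 9.8 = 156.8 N down at 0.5 m → arm 0.6 m, τ = 156.8 × 0.6 = 94.08 N·m clockwise.
Net moment of known loads = 94.08 N·m clockwise.
An unknown mass m at 2.82 m has arm 1.72 m; its moment is m·g·1.72 counterclockwise.
Στ = 0 ⇒ m × 9.8 × 1.72 = 94.08 ⇒ m = 94.08 / (9.8 × 1.72) = 5.58 kg.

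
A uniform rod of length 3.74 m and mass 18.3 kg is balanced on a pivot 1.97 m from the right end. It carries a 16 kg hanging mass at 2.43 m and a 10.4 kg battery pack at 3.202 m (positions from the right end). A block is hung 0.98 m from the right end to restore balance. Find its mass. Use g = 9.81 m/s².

m ≈ 18.5 kg

Taking torques about the pivot (at 1.97 m from the right end):
Beam weight: 18.3 × 9.81 = 179.5 N down at 1.87 m → arm 0.1 m, τ = 179.5 × 0.1 = 17.95 N·m clockwise.
Hanging mass: 16 × 9.81 = 157 N down at 2.43 m → arm 0.46 m, τ = 157 × 0.46 = 72.22 N·m counterclockwise.
Battery pack: 10.4 × 9.81 = 102 N down at 3.202 m → arm 1.232 m, τ = 102 × 1.232 = 125.7 N·m counterclockwise.
Net moment of known loads = 180 N·m counterclockwise.
An unknown mass m at 0.98 m has arm 0.99 m; its moment is m·g·0.99 clockwise.
Στ = 0 ⇒ m × 9.81 × 0.99 = 180 ⇒ m = 180 / (9.81 × 0.99) = 18.5 kg.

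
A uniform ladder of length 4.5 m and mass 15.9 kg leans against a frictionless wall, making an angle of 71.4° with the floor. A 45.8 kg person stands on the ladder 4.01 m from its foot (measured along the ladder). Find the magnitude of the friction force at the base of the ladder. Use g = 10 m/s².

f ≈ 164 N

Sum moments about the foot of the ladder (the floor normal and friction both act there and drop out).
Ladder weight 15.9×10 = 159 N acts at 2.25 m along the ladder; its horizontal arm is 2.25·cos71.4° = 0.7177 m → τ = 114.1 N·m clockwise.
Person: 45.8×10 = 458 N at 4.01 m → arm 1.279 m → τ = 585.8 N·m clockwise.
Wall normal N acts horizontally at the top; its moment arm is the height L sinθ = 4.5·sin71.4° = 4.265 m, counterclockwise.
Balancing moments: N × 4.265 = 699.9, giving N = 164 N.
ΣFx = 0: friction at the foot balances the wall's push, so f = N_wall = 164 N.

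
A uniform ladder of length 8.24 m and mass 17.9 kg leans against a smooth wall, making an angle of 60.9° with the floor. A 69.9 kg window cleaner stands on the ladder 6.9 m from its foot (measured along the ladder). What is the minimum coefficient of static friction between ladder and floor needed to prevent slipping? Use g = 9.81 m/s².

μ_min ≈ 0.428

Take moments about the foot of the ladder.
Ladder weight 17.9×9.81 = 175.6 N acts at 4.12 m along the ladder; its horizontal arm is 4.12·cos60.9° = 2.004 m → τ = 351.9 N·m clockwise.
Window cleaner: 69.9×9.81 = 685.7 N at 6.9 m → arm 3.356 m → τ = 2301 N·m clockwise.
Wall normal N acts horizontally at the top; its moment arm is the height L sinθ = 8.24·sin60.9° = 7.2 m, counterclockwise.
Setting net torque to zero: N × 7.2 = 2653 → N = 368.5 N.
ΣFx = 0 ⇒ f = N_wall = 368.5 N. ΣFy = 0 ⇒ N_floor = 861.3 N.
μ_min = f / N_floor = 368.5 / 861.3 = 0.428.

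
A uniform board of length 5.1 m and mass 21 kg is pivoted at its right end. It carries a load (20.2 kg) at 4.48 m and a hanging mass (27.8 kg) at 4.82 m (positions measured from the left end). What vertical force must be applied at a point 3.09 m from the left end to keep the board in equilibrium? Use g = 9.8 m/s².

F ≈ 360 N

Choose the right end as the axis so the unknown pivot reaction has zero arm there.
Beam weight: 21 × 9.8 = 205.8 N down at 2.55 m → arm 2.55 m, τ = 205.8 × 2.55 = 524.8 N·m counterclockwise.
Load: 20.2 × 9.8 = 198 N down at 4.48 m → arm 0.62 m, τ = 198 × 0.62 = 122.8 N·m counterclockwise.
Hanging mass: 27.8 × 9.8 = 272.4 N down at 4.82 m → arm 0.28 m, τ = 272.4 × 0.28 = 76.27 N·m counterclockwise.
Net moment of the loads = 723.9 N·m counterclockwise.
The upward force F acts at a point 3.09 m from the left end, arm 2.01 m, giving F × 2.01 clockwise.
Balancing moments: F × 2.01 = 723.9, giving F = 723.9 / 2.01 = 360 N.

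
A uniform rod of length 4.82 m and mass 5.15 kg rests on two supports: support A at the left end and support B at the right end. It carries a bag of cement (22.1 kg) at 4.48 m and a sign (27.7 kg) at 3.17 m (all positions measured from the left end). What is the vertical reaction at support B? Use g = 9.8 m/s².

R_B ≈ 405 N

Take moments about support A.
Beam weight: 5.15 × 9.8 = 50.47 N down at 2.41 m → arm 2.41 m, τ = 50.47 × 2.41 = 121.6 N·m clockwise.
Bag of cement: 22.1 × 9.8 = 216.6 N down at 4.48 m → arm 4.48 m, τ = 216.6 × 4.48 = 970.4 N·m clockwise.
Sign: 27.7 × 9.8 = 271.5 N down at 3.17 m → arm 3.17 m, τ = 271.5 × 3.17 = 860.7 N·m clockwise.
Net load moment about support A = 1953 N·m clockwise.
Reaction R at support B is upward at 4.82 m, arm 4.82 m → moment R × 4.82 counterclockwise.
Στ = 0 ⇒ R × 4.82 = 1953 ⇒ R = 405 N.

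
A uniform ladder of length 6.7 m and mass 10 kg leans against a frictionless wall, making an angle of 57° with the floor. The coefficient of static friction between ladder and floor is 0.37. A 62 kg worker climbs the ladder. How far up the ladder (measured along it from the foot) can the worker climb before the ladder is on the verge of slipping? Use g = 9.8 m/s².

d ≈ 3.89 m

Sum moments about the foot of the ladder (the floor normal and friction both act there and drop out).
Ladder weight 10×9.8 = 98 N acts at 3.35 m along the ladder; its horizontal arm is 3.35·cos57° = 1.825 m → τ = 178.8 N·m clockwise.
Worker weight 62×9.8 = 607.6 N at distance d → arm d·cos57° → τ = 607.6·d·0.5446 clockwise.
Wall normal N at the top has arm L sinθ = 5.619 m counterclockwise, so Στ = 0 gives N·5.619 = 178.8 + 330.9·d.
ΣFy = 0 ⇒ N_floor = 705.6 N, so the maximum friction is μ_s·N_floor = 0.37×705.6 = 261.1 N. ΣFx = 0 ⇒ N_wall = f, so at the slipping point N = 261.1 N.
Substituting: 261.1×5.619 = 178.8 + 330.9·d ⇒ d = (1467 − 178.8) / 330.9 = 3.89 m.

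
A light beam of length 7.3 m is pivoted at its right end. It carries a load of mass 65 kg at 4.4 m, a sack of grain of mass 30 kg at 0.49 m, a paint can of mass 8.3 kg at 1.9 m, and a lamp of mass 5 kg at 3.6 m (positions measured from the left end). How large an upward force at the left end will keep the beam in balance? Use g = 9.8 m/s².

F ≈ 612 N

Sum moments about the right end (the unknown pivot reaction has zero arm there).
Load: 65 × 9.8 = 637 N down at 4.4 m → arm 2.9 m, τ = 637 × 2.9 = 1847 N·m counterclockwise.
Sack of grain: 30 × 9.8 = 294 N down at 0.49 m → arm 6.81 m, τ = 294 × 6.81 = 2002 N·m counterclockwise.
Paint can: 8.3 × 9.8 = 81.34 N down at 1.9 m → arm 5.4 m, τ = 81.34 × 5.4 = 439.2 N·m counterclockwise.
Lamp: 5 × 9.8 = 49 N down at 3.6 m → arm 3.7 m, τ = 49 × 3.7 = 181.3 N·m counterclockwise.
Net moment of the loads = 4470 N·m counterclockwise.
The upward force F acts at the left end, arm 7.3 m, giving F × 7.3 clockwise.
Setting net torque to zero: F × 7.3 = 4470 → F = 4470 / 7.3 = 612 N.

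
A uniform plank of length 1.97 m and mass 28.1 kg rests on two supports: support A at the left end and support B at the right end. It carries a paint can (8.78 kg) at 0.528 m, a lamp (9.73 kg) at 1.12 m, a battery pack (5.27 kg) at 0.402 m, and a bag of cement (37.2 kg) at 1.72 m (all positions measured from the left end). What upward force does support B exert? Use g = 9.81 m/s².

Choose support A as the axis so its reaction then has zero moment arm.
Beam weight: 28.1 × 9.81 = 275.7 N down at 0.985 m → arm 0.985 m, τ = 275.7 × 0.985 = 271.6 N·m clockwise.
Paint can: 8.78 × 9.81 = 86.13 N down at 0.528 m → arm 0.528 m, τ = 86.13 × 0.528 = 45.48 N·m clockwise.
Lamp: 9.73 × 9.81 = 95.45 N down at 1.12 m → arm 1.12 m, τ = 95.45 × 1.12 = 106.9 N·m clockwise.
Battery pack: 5.27 × 9.81 = 51.7 N down at 0.402 m → arm 0.402 m, τ = 51.7 × 0.402 = 20.78 N·m clockwise.
Bag of cement: 37.2 × 9.81 = 364.9 N down at 1.72 m → arm 1.72 m, τ = 364.9 × 1.72 = 627.6 N·m clockwise.
Net load moment about support A = 1072 N·m clockwise.
Reaction R at support B is upward at 1.97 m, arm 1.97 m → moment R × 1.97 counterclockwise.
Setting net torque to zero: R × 1.97 = 1072 → R = 544 N.

R_B ≈ 544 N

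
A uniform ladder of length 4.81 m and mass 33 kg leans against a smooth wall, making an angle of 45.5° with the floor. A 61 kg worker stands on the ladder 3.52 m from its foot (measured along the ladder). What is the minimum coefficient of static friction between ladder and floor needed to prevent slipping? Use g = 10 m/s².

μ_min ≈ 0.639

About the foot of the ladder:
Ladder weight 33×10 = 330 N acts at 2.405 m along the ladder; its horizontal arm is 2.405·cos45.5° = 1.686 m → τ = 556.4 N·m clockwise.
Worker: 61×10 = 610 N at 3.52 m → arm 2.467 m → τ = 1505 N·m clockwise.
Wall normal N acts horizontally at the top; its moment arm is the height L sinθ = 4.81·sin45.5° = 3.431 m, counterclockwise.
For rotational equilibrium, N × 3.431 = 2061, so N = 600.7 N.
ΣFx = 0 ⇒ f = N_wall = 600.7 N. ΣFy = 0 ⇒ N_floor = 940 N.
μ_min = f / N_floor = 600.7 / 940 = 0.639.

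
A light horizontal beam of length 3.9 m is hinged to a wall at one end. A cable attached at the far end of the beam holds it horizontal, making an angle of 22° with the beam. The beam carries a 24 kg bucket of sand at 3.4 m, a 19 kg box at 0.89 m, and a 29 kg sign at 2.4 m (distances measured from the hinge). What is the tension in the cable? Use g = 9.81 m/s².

Take moments about the hinge.
Bucket of sand: 24 × 9.81 = 235.4 N down at 3.4 m → arm 3.4 m, τ = 235.4 × 3.4 = 800.4 N·m clockwise.
Box: 19 × 9.81 = 186.4 N down at 0.89 m → arm 0.89 m, τ = 186.4 × 0.89 = 165.9 N·m clockwise.
Sign: 29 × 9.81 = 284.5 N down at 2.4 m → arm 2.4 m, τ = 284.5 × 2.4 = 682.8 N·m clockwise.
Total clockwise load moment = 1649 N·m.
The cable tension T acts at 3.9 m; only its component perpendicular to the beam, T sinθ, produces torque. sin 22° = 0.3746.
Setting net torque to zero: T × 3.9 × 0.3746 = 1649 → T = 1649 / 1.461 = 1130 N.

T ≈ 1130 N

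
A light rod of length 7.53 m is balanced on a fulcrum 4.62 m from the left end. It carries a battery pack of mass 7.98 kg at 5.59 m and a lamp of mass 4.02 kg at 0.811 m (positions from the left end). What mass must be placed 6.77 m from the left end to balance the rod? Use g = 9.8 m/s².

Sum moments about the fulcrum (at 4.62 m from the left end) (the support reaction has zero arm there).
Battery pack: 7.98 × 9.8 = 78.2 N down at 5.59 m → arm 0.97 m, τ = 78.2 × 0.97 = 75.85 N·m clockwise.
Lamp: 4.02 × 9.8 = 39.4 N down at 0.811 m → arm 3.809 m, τ = 39.4 × 3.809 = 150.1 N·m counterclockwise.
Net moment of known loads = 74.25 N·m counterclockwise.
An unknown mass m at 6.77 m has arm 2.15 m; its moment is m·g·2.15 clockwise.
For rotational equilibrium, m × 9.8 × 2.15 = 74.25, so m = 74.25 / (9.8 × 2.15) = 3.52 kg.

m ≈ 3.52 kg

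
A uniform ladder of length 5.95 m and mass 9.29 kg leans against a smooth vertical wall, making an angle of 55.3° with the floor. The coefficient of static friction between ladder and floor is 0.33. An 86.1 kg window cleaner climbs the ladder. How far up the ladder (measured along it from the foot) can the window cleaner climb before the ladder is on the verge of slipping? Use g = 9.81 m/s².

Choose the foot of the ladder as the axis so the floor normal and friction both act there and drop out.
Ladder weight 9.29×9.81 = 91.13 N acts at 2.975 m along the ladder; its horizontal arm is 2.975·cos55.3° = 1.694 m → τ = 154.4 N·m clockwise.
Window cleaner weight 86.1×9.81 = 844.6 N at distance d → arm d·cos55.3° → τ = 844.6·d·0.5693 clockwise.
Wall normal N at the top has arm L sinθ = 4.892 m counterclockwise, so Στ = 0 gives N·4.892 = 154.4 + 480.8·d.
ΣFy = 0 ⇒ N_floor = 935.7 N, so the maximum friction is μ_s·N_floor = 0.33×935.7 = 308.8 N. ΣFx = 0 ⇒ N_wall = f, so at the slipping point N = 308.8 N.
Substituting: 308.8×4.892 = 154.4 + 480.8·d ⇒ d = (1511 − 154.4) / 480.8 = 2.82 m.

d ≈ 2.82 m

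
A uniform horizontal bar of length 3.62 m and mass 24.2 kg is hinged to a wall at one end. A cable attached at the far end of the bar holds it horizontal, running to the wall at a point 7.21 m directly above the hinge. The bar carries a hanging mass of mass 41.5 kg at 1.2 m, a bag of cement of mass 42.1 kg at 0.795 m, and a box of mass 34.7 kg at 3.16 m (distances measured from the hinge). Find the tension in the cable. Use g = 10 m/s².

Taking torques about the hinge:
Beam weight: 24.2 × 10 = 242 N down at 1.81 m → arm 1.81 m, τ = 242 × 1.81 = 438 N·m clockwise.
Hanging mass: 41.5 × 10 = 415 N down at 1.2 m → arm 1.2 m, τ = 415 × 1.2 = 498 N·m clockwise.
Bag of cement: 42.1 × 10 = 421 N down at 0.795 m → arm 0.795 m, τ = 421 × 0.795 = 334.7 N·m clockwise.
Box: 34.7 × 10 = 347 N down at 3.16 m → arm 3.16 m, τ = 347 × 3.16 = 1097 N·m clockwise.
Total clockwise load moment = 2368 N·m.
The cable tension T acts at 3.62 m; only its component perpendicular to the bar, T sinθ, produces torque. sinθ = h/√(h²+d²) = 7.21/√(7.21²+3.62²) = 0.8937.
Setting net torque to zero: T × 3.62 × 0.8937 = 2368 → T = 2368 / 3.235 = 732 N.

T ≈ 732 N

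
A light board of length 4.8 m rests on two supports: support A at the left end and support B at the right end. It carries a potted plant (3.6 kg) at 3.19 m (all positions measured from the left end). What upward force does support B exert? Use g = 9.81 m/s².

R_B ≈ 23.5 N

Sum moments about support A (its reaction then has zero moment arm).
Potted plant: 3.6 × 9.81 = 35.32 N down at 3.19 m → arm 3.19 m, τ = 35.32 × 3.19 = 112.7 N·m clockwise.
Net load moment about support A = 112.7 N·m clockwise.
Reaction R at support B is upward at 4.8 m, arm 4.8 m → moment R × 4.8 counterclockwise.
Balancing moments: R × 4.8 = 112.7, giving R = 23.5 N.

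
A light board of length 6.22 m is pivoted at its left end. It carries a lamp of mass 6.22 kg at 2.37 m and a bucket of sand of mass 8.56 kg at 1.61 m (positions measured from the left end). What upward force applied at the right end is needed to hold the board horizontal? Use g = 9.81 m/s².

About the left end:
Lamp: 6.22 × 9.81 = 61.02 N down at 2.37 m → arm 2.37 m, τ = 61.02 × 2.37 = 144.6 N·m clockwise.
Bucket of sand: 8.56 × 9.81 = 83.97 N down at 1.61 m → arm 1.61 m, τ = 83.97 × 1.61 = 135.2 N·m clockwise.
Net moment of the loads = 279.8 N·m clockwise.
The upward force F acts at the right end, arm 6.22 m, giving F × 6.22 counterclockwise.
Setting net torque to zero: F × 6.22 = 279.8 → F = 279.8 / 6.22 = 45 N.

F ≈ 45 N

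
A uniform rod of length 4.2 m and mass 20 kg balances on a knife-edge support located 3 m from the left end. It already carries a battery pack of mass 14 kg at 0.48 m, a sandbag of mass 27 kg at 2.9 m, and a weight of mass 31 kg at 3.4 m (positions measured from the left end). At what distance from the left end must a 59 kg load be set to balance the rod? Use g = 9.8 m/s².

About the knife-edge support (at 3 m from the left end):
Beam weight: 20 × 9.8 = 196 N down at 2.1 m → arm 0.9 m, τ = 196 × 0.9 = 176.4 N·m counterclockwise.
Battery pack: 14 × 9.8 = 137.2 N down at 0.48 m → arm 2.52 m, τ = 137.2 × 2.52 = 345.7 N·m counterclockwise.
Sandbag: 27 × 9.8 = 264.6 N down at 2.9 m → arm 0.1 m, τ = 264.6 × 0.1 = 26.46 N·m counterclockwise.
Weight: 31 × 9.8 = 303.8 N down at 3.4 m → arm 0.4 m, τ = 303.8 × 0.4 = 121.5 N·m clockwise.
Net moment of existing loads = 427.1 N·m counterclockwise.
The load weighs 59 × 9.8 = 578.2 N and must supply an equal clockwise moment, so its lever arm about the knife-edge support is 427.1 / 578.2 = 0.739 m.
That puts it at 3 + 0.739 = 3.74 m from the left end.

x ≈ 3.74 m from the left end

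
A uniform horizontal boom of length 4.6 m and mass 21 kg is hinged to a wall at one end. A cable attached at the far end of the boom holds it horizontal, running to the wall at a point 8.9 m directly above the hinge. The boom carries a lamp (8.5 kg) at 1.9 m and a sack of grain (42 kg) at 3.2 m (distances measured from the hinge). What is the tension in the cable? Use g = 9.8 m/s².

T ≈ 477 N

Taking torques about the hinge:
Beam weight: 21 × 9.8 = 205.8 N down at 2.3 m → arm 2.3 m, τ = 205.8 × 2.3 = 473.3 N·m clockwise.
Lamp: 8.5 × 9.8 = 83.3 N down at 1.9 m → arm 1.9 m, τ = 83.3 × 1.9 = 158.3 N·m clockwise.
Sack of grain: 42 × 9.8 = 411.6 N down at 3.2 m → arm 3.2 m, τ = 411.6 × 3.2 = 1317 N·m clockwise.
Total clockwise load moment = 1949 N·m.
The cable tension T acts at 4.6 m; only its component perpendicular to the boom, T sinθ, produces torque. sinθ = h/√(h²+d²) = 8.9/√(8.9²+4.6²) = 0.8884.
For rotational equilibrium, T × 4.6 × 0.8884 = 1949, so T = 1949 / 4.087 = 477 N.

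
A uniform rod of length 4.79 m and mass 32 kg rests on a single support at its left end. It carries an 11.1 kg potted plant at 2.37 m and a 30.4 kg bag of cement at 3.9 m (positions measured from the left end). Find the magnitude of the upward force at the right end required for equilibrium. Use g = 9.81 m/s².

F ≈ 454 N

Sum moments about the left end (the unknown pivot reaction has zero arm there).
Beam weight: 32 × 9.81 = 313.9 N down at 2.395 m → arm 2.395 m, τ = 313.9 × 2.395 = 751.8 N·m clockwise.
Potted plant: 11.1 × 9.81 = 108.9 N down at 2.37 m → arm 2.37 m, τ = 108.9 × 2.37 = 258.1 N·m clockwise.
Bag of cement: 30.4 × 9.81 = 298.2 N down at 3.9 m → arm 3.9 m, τ = 298.2 × 3.9 = 1163 N·m clockwise.
Net moment of the loads = 2173 N·m clockwise.
The upward force F acts at the right end, arm 4.79 m, giving F × 4.79 counterclockwise.
Στ = 0 ⇒ F × 4.79 = 2173 ⇒ F = 2173 / 4.79 = 454 N.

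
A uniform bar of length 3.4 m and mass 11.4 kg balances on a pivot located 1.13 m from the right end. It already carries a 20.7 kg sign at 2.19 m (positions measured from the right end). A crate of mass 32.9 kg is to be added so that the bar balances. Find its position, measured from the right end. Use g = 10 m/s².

x ≈ 0.266 m from the right end

Sum moments about the pivot (at 1.13 m from the right end) (the support reaction has zero arm there).
Beam weight: 11.4 × 10 = 114 N down at 1.7 m → arm 0.57 m, τ = 114 × 0.57 = 64.98 N·m counterclockwise.
Sign: 20.7 × 10 = 207 N down at 2.19 m → arm 1.06 m, τ = 207 × 1.06 = 219.4 N·m counterclockwise.
Net moment of existing loads = 284.4 N·m counterclockwise.
The crate weighs 32.9 × 10 = 329 N and must supply an equal clockwise moment, so its lever arm about the pivot is 284.4 / 329 = 0.864 m.
That puts it at 1.13 − 0.864 = 0.266 m from the right end.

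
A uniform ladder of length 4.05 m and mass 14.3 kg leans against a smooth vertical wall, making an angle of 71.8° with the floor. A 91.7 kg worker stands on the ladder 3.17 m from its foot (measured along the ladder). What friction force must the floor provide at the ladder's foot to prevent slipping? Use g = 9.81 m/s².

Take moments about the foot of the ladder.
Ladder weight 14.3×9.81 = 140.3 N acts at 2.025 m along the ladder; its horizontal arm is 2.025·cos71.8° = 0.6325 m → τ = 88.74 N·m clockwise.
Worker: 91.7×9.81 = 899.6 N at 3.17 m → arm 0.9901 m → τ = 890.7 N·m clockwise.
Wall normal N acts horizontally at the top; its moment arm is the height L sinθ = 4.05·sin71.8° = 3.847 m, counterclockwise.
Setting net torque to zero: N × 3.847 = 979.4 → N = 255 N.
ΣFx = 0: friction at the foot balances the wall's push, so f = N_wall = 255 N.

f ≈ 255 N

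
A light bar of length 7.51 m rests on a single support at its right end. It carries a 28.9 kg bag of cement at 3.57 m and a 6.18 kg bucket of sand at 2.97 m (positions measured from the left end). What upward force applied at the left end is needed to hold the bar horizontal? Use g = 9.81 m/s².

Taking torques about the right end:
Bag of cement: 28.9 × 9.81 = 283.5 N down at 3.57 m → arm 3.94 m, τ = 283.5 × 3.94 = 1117 N·m counterclockwise.
Bucket of sand: 6.18 × 9.81 = 60.63 N down at 2.97 m → arm 4.54 m, τ = 60.63 × 4.54 = 275.3 N·m counterclockwise.
Net moment of the loads = 1392 N·m counterclockwise.
The upward force F acts at the left end, arm 7.51 m, giving F × 7.51 clockwise.
Balancing moments: F × 7.51 = 1392, giving F = 1392 / 7.51 = 185 N.

F ≈ 185 N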